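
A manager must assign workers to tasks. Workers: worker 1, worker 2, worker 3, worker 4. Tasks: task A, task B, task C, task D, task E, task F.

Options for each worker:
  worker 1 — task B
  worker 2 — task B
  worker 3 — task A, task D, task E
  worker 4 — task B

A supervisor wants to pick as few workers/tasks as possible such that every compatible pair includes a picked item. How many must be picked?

2

{worker 3, task B} is a vertex cover of size 2: every edge has an endpoint in this set.
No smaller cover exists because worker 1–task B, worker 3–task E is a matching of size 2, and a cover must include an endpoint of each of these disjoint edges (König's theorem).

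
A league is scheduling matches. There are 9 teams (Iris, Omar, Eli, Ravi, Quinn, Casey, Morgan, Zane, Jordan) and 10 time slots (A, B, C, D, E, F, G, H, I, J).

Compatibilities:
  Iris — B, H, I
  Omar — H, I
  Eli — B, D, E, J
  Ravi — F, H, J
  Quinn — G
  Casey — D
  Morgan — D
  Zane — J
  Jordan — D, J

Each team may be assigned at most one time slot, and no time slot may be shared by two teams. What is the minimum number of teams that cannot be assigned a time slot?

2

One maximum matching: Iris–B, Omar–I, Eli–E, Ravi–H, Quinn–G, Casey–D, Zane–J.
The set {Casey, Morgan, Zane, Jordan} has only 2 neighbours ({D, J}), so by Hall's theorem at most 7 of the 9 teams can be matched.
That matches 7 of the 9, leaving 2 unmatched; no matching can do better.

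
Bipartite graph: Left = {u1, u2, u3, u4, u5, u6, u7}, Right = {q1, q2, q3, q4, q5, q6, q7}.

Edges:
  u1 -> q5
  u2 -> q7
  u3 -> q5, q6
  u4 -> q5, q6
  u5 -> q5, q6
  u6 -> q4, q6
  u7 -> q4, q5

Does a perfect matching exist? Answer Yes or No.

The set {u1, u3, u4, u5, u6, u7} has only 3 neighbours ({q4, q5, q6}), so by Hall's theorem at most 4 of the 7 left vertices can be matched.
Hence no matching covers every left vertex.

No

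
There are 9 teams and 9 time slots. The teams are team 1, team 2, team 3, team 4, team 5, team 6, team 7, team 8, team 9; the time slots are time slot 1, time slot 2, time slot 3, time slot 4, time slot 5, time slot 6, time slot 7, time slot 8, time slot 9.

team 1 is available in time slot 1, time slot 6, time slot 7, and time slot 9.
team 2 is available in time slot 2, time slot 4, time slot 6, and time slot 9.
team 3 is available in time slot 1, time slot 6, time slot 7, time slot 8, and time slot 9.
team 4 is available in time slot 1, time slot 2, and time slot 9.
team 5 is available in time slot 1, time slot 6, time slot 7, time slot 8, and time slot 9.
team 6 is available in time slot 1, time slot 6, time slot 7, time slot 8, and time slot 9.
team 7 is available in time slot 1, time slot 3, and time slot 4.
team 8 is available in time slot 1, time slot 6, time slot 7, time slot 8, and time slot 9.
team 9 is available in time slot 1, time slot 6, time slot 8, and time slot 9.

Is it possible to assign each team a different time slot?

No

The set {team 1, team 3, team 5, team 6, team 8, team 9} has only 5 neighbours ({time slot 1, time slot 6, time slot 7, time slot 8, time slot 9}), so by Hall's theorem at most 8 of the 9 teams can be matched.
Hence no matching covers every team.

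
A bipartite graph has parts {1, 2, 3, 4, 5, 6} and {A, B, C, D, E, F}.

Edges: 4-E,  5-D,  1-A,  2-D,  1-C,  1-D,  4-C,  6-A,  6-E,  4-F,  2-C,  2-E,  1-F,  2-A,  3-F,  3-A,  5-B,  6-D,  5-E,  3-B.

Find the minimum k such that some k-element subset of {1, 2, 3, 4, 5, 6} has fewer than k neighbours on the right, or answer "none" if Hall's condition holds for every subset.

A matching saturating every left vertex exists, for instance 1→F, 2→A, 3→B, 4→C, 5→D, 6→E.
By Hall's marriage theorem, this means |N(S)| ≥ |S| for every subset S, so no violating subset exists.

none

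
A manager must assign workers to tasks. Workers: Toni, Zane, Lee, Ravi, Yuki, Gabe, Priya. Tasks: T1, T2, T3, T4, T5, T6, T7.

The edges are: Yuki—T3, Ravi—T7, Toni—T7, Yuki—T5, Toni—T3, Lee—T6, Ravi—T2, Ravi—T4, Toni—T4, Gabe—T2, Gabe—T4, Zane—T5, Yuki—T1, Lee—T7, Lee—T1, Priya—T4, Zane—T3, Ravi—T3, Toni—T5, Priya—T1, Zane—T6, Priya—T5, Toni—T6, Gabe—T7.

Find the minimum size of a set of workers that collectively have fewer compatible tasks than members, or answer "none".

none

A matching saturating every worker exists, for instance Toni→T3, Zane→T6, Lee→T7, Ravi→T4, Yuki→T1, Gabe→T2, Priya→T5.
By Hall's marriage theorem, this means |N(S)| ≥ |S| for every subset S, so no violating subset exists.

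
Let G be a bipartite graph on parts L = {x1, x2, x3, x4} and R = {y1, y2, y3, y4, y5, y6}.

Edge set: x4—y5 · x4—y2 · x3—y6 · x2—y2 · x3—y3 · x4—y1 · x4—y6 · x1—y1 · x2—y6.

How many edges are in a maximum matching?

4

A valid assignment of size 4: x1–y1, x2–y6, x3–y3, x4–y2.
All 4 left vertices are matched, so no larger matching exists.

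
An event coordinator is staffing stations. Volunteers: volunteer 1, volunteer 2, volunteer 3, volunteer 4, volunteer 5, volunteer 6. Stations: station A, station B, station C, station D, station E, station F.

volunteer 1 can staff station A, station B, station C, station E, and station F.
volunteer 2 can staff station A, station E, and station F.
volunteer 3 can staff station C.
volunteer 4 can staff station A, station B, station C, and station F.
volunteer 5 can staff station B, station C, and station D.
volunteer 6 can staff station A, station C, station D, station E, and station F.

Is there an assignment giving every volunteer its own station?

Yes

A valid assignment of size 6: volunteer 1→station B, volunteer 2→station E, volunteer 3→station C, volunteer 4→station A, volunteer 5→station D, volunteer 6→station F.
Every volunteer is matched, so this is a perfect matching.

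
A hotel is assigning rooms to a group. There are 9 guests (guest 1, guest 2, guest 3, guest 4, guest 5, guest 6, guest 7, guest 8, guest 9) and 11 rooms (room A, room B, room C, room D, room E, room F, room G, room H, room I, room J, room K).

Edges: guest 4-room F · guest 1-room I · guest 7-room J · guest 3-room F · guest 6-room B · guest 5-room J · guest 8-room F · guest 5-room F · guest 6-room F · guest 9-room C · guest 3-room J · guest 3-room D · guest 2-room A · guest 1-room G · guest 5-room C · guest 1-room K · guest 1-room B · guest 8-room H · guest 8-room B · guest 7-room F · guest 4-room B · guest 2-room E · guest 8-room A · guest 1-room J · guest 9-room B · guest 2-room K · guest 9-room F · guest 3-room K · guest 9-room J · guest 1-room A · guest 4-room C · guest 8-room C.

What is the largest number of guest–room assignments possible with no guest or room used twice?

8

One maximum matching: guest 1→room I, guest 2→room E, guest 3→room K, guest 4→room B, guest 5→room C, guest 6→room F, guest 7→room J, guest 8→room A.
The set {guest 4, guest 5, guest 6, guest 7, guest 9} has only 4 neighbours ({room B, room C, room F, room J}), so by Hall's theorem at most 8 of the 9 guests can be matched.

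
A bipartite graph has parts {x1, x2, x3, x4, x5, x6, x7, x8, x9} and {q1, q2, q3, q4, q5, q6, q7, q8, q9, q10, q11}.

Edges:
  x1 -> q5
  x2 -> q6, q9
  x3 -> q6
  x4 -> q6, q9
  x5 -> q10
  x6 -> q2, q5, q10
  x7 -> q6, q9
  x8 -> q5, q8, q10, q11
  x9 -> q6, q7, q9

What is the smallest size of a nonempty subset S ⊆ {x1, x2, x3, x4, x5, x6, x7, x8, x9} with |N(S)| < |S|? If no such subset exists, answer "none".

Take S = {x2, x3, x4}. Its neighbourhood is {q6, q9}, so |N(S)| = 2 < |S| = 3.
Every subset of size less than 3 has at least as many neighbours as members, so 3 is the minimum.

3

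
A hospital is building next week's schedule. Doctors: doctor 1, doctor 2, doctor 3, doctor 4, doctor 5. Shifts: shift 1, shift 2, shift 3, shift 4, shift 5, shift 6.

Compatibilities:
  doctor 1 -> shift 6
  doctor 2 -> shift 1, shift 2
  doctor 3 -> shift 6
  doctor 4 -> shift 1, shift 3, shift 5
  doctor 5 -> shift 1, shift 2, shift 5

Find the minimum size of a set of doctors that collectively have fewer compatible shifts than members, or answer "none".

2

Take S = {doctor 1, doctor 3}. Its neighbourhood is {shift 6}, so |N(S)| = 1 < |S| = 2.
No single vertex violates Hall's condition since each has at least one neighbour, so 2 is the minimum.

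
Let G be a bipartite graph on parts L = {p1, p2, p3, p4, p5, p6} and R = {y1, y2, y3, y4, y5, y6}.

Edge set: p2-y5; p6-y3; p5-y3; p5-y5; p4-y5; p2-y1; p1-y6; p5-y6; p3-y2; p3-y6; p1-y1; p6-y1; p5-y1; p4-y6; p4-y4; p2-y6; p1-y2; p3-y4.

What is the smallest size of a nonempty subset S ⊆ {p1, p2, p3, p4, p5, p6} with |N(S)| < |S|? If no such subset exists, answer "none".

none

A matching saturating every left vertex exists, for instance p1→y2, p2→y5, p3→y6, p4→y4, p5→y1, p6→y3.
By Hall's marriage theorem, this means |N(S)| ≥ |S| for every subset S, so no violating subset exists.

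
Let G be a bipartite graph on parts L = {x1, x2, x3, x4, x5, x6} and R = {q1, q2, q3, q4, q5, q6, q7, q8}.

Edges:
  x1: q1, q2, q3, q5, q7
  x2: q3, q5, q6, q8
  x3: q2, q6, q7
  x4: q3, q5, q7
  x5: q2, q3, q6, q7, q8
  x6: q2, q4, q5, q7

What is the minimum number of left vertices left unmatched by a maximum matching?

0

One maximum matching: x1→q1, x2→q8, x3→q7, x4→q5, x5→q6, x6→q2.
This saturates every left vertex, so 6 is the maximum.
That matches 6 of the 6, leaving 0 unmatched; no matching can do better.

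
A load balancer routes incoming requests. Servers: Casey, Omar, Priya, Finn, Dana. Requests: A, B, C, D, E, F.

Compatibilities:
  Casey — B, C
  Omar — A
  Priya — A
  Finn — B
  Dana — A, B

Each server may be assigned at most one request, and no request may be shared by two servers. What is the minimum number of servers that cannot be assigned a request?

A valid assignment of size 3: Casey–C, Omar–A, Finn–B.
The set {Omar, Priya, Finn, Dana} has only 2 neighbours ({A, B}), so by Hall's theorem at most 3 of the 5 servers can be matched.
That matches 3 of the 5, leaving 2 unmatched; no matching can do better.

2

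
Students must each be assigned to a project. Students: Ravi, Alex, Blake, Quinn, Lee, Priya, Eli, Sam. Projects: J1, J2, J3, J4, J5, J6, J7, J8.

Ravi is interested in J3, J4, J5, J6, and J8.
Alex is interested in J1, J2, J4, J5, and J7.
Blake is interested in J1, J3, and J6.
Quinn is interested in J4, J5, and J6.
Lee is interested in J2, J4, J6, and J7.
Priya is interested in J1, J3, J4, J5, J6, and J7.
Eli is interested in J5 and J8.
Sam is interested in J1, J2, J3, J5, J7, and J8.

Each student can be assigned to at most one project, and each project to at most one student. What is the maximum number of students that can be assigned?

A valid assignment of size 8: Ravi→J8, Alex→J7, Blake→J3, Quinn→J4, Lee→J6, Priya→J1, Eli→J5, Sam→J2.
All 8 students are matched, so no larger matching exists.

8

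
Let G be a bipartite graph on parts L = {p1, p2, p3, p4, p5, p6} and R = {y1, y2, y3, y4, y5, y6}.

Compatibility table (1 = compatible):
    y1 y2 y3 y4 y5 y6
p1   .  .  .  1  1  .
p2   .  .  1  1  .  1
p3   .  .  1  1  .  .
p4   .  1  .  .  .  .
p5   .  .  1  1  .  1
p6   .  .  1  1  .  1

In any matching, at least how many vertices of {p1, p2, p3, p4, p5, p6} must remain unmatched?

One maximum matching: p1-y5, p2-y6, p3-y4, p4-y2, p5-y3.
The set {p2, p3, p5, p6} has only 3 neighbours ({y3, y4, y6}), so by Hall's theorem at most 5 of the 6 left vertices can be matched.
That matches 5 of the 6, leaving 1 unmatched; no matching can do better.

1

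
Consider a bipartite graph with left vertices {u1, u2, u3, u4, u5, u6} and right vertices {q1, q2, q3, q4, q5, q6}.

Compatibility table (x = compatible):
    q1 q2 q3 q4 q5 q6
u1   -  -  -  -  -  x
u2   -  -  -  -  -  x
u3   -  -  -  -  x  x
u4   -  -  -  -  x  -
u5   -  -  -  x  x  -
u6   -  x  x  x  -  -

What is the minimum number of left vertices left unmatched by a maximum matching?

2

A valid assignment of size 4: u1→q6, u3→q5, u5→q4, u6→q2.
The set {u1, u2, u3, u4} has only 2 neighbours ({q5, q6}), so by Hall's theorem at most 4 of the 6 left vertices can be matched.
That matches 4 of the 6, leaving 2 unmatched; no matching can do better.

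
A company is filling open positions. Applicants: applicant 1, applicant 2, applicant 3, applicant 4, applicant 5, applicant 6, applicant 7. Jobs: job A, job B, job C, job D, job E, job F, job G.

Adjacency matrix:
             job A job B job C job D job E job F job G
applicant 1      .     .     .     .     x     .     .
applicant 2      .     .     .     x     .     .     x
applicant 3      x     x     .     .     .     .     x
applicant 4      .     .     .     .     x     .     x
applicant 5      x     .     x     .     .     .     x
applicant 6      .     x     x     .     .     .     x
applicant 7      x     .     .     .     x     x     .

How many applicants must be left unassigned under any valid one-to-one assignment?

For example, pair applicant 1-job E, applicant 2-job D, applicant 3-job A, applicant 4-job G, applicant 5-job C, applicant 6-job B, applicant 7-job F.
All 7 applicants are matched, so no larger matching exists.
That matches 7 of the 7, leaving 0 unmatched; no matching can do better.

0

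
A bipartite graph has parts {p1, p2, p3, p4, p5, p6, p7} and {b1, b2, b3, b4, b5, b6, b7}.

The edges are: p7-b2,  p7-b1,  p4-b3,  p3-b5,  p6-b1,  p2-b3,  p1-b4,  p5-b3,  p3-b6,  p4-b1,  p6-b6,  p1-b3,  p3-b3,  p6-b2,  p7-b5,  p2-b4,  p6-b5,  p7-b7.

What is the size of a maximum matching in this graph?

For example, pair p1-b4, p2-b3, p3-b6, p4-b1, p6-b2, p7-b5.
The set {p1, p2, p5} has only 2 neighbours ({b3, b4}), so by Hall's theorem at most 6 of the 7 left vertices can be matched.

6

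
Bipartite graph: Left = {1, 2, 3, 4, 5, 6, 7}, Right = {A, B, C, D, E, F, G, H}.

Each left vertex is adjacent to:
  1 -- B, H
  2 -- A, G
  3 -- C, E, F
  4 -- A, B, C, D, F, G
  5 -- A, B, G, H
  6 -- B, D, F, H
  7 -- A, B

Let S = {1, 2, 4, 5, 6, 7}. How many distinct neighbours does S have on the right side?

The union of neighbours of {1, 2, 4, 5, 6, 7} is {A, B, C, D, F, G, H}, which has 7 elements.
Since |N(S)| = 7 ≥ |S| = 6, Hall's condition holds for this subset.

7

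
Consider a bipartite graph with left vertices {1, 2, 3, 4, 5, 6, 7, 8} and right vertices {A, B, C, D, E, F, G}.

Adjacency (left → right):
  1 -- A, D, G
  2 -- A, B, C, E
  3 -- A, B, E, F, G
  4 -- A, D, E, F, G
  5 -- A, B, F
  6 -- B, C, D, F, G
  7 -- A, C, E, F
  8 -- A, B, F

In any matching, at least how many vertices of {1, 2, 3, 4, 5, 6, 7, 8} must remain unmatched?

For example, pair 1-D, 2-C, 3-G, 4-A, 5-F, 6-B, 7-E.
The set {1, 2, 3, 4, 5, 6, 7, 8} has only 7 neighbours ({A, B, C, D, E, F, G}), so by Hall's theorem at most 7 of the 8 left vertices can be matched.
That matches 7 of the 8, leaving 1 unmatched; no matching can do better.

1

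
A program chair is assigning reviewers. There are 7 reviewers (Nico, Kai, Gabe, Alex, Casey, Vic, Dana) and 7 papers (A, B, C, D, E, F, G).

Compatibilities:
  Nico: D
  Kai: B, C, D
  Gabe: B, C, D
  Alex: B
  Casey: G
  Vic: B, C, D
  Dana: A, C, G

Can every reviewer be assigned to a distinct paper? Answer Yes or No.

The set {Nico, Kai, Gabe, Alex, Vic} has only 3 neighbours ({B, C, D}), so by Hall's theorem at most 5 of the 7 reviewers can be matched.
Hence no matching covers every reviewer.

No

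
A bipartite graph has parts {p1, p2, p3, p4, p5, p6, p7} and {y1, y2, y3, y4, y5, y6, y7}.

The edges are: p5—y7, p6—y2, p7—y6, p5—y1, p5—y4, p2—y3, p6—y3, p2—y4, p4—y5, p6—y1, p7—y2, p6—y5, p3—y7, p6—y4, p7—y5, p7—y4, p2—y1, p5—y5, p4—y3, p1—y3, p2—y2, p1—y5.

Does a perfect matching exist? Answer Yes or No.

A valid assignment of size 7: p1-y5, p2-y2, p3-y7, p4-y3, p5-y1, p6-y4, p7-y6.
All 7 left vertices are covered.

Yes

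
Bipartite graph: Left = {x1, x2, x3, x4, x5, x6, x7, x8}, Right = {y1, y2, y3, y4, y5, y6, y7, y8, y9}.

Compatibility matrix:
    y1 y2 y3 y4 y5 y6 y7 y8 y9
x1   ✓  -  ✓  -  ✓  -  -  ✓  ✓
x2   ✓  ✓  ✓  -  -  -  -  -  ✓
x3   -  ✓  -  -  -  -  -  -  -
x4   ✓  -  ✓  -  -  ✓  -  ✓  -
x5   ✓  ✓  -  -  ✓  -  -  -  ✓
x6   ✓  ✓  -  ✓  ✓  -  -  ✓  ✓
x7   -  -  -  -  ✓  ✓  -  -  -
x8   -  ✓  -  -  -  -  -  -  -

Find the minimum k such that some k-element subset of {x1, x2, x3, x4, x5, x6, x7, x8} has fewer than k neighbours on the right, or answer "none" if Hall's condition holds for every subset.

Take S = {x3, x8}. Its neighbourhood is {y2}, so |N(S)| = 1 < |S| = 2.
No single vertex violates Hall's condition since each has at least one neighbour, so 2 is the minimum.

2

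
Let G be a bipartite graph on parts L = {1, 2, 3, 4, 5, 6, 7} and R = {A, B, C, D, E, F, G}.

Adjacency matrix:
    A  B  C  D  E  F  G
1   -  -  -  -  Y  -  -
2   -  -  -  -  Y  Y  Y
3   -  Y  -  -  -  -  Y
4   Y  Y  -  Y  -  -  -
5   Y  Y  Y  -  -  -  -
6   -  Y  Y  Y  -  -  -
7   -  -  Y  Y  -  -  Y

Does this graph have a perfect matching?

For example, pair 1→E, 2→F, 3→B, 4→D, 5→A, 6→C, 7→G.
All 7 left vertices are covered.

Yes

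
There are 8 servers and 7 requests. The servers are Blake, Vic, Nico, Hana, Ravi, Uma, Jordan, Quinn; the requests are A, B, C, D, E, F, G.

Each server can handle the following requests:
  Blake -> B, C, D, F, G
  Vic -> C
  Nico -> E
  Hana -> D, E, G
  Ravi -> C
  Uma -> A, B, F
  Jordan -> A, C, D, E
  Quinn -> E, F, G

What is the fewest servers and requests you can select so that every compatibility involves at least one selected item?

{Blake, Nico, Hana, Uma, Jordan, Quinn, C} is a vertex cover of size 7: every edge has an endpoint in this set.
No smaller cover exists because Blake–B, Vic–C, Nico–E, Hana–D, Uma–F, Jordan–A, Quinn–G is a matching of size 7, and a cover must include an endpoint of each of these disjoint edges (König's theorem).

7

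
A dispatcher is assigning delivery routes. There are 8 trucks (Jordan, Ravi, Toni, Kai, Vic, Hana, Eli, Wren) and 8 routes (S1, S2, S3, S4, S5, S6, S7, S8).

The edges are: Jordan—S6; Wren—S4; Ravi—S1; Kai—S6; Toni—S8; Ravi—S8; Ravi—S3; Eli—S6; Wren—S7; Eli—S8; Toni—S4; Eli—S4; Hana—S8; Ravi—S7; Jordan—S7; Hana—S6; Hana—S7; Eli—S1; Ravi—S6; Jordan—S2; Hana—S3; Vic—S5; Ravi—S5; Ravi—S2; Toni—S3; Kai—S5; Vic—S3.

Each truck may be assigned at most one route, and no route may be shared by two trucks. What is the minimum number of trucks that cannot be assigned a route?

For example, pair Jordan–S2, Ravi–S1, Toni–S8, Kai–S5, Vic–S3, Hana–S7, Eli–S6, Wren–S4.
All 8 trucks are matched, so no larger matching exists.
That matches 8 of the 8, leaving 0 unmatched; no matching can do better.

0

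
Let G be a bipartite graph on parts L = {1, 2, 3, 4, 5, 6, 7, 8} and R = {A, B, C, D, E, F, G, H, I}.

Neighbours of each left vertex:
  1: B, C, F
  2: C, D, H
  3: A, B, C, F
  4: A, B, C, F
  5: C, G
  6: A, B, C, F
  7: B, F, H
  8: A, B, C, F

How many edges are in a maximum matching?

For example, pair 1–F, 2–D, 3–A, 4–C, 5–G, 6–B, 7–H.
The set {1, 3, 4, 6, 8} has only 4 neighbours ({A, B, C, F}), so by Hall's theorem at most 7 of the 8 left vertices can be matched.

7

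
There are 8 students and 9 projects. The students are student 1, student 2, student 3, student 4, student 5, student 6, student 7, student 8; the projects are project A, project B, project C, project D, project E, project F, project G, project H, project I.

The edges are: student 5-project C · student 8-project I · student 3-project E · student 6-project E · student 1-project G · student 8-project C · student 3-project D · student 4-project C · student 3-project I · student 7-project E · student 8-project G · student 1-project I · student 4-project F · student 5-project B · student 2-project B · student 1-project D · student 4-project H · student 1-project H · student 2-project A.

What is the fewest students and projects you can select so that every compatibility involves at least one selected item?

7

{student 1, student 2, student 3, student 4, student 5, student 8, project E} is a vertex cover of size 7: every edge has an endpoint in this set.
No smaller cover exists because student 1–project H, student 2–project A, student 3–project D, student 4–project F, student 5–project C, student 6–project E, student 8–project I is a matching of size 7, and a cover must include an endpoint of each of these disjoint edges (König's theorem).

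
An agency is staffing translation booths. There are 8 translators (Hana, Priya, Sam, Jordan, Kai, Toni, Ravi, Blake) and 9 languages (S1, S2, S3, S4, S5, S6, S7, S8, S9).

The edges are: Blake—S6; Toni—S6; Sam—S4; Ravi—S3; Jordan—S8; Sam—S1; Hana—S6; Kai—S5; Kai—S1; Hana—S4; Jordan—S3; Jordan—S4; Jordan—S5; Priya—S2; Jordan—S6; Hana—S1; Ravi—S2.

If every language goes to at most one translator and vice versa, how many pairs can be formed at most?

A valid assignment of size 7: Hana-S4, Priya-S2, Sam-S1, Jordan-S8, Kai-S5, Toni-S6, Ravi-S3.
The set {Toni, Blake} has only 1 neighbour ({S6}), so by Hall's theorem at most 7 of the 8 translators can be matched.

7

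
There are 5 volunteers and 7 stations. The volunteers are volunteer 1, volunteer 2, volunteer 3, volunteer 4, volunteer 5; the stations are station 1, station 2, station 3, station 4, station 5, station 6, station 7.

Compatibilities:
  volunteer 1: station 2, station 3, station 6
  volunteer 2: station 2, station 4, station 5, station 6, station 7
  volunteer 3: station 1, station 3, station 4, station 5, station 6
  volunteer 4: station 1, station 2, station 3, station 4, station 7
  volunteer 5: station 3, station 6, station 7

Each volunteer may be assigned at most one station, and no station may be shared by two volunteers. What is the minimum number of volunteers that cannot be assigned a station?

0

One maximum matching: volunteer 1–station 2, volunteer 2–station 7, volunteer 3–station 6, volunteer 4–station 1, volunteer 5–station 3.
This saturates every volunteer, so 5 is the maximum.
That matches 5 of the 5, leaving 0 unmatched; no matching can do better.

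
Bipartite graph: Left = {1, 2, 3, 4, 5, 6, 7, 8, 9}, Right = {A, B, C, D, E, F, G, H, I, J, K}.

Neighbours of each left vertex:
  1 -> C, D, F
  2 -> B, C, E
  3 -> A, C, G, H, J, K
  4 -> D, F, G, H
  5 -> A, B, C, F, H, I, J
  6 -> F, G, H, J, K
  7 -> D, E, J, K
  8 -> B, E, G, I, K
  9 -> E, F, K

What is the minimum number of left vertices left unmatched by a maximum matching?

A valid assignment of size 9: 1→C, 2→B, 3→G, 4→F, 5→A, 6→H, 7→J, 8→K, 9→E.
All 9 left vertices are matched, so no larger matching exists.
That matches 9 of the 9, leaving 0 unmatched; no matching can do better.

0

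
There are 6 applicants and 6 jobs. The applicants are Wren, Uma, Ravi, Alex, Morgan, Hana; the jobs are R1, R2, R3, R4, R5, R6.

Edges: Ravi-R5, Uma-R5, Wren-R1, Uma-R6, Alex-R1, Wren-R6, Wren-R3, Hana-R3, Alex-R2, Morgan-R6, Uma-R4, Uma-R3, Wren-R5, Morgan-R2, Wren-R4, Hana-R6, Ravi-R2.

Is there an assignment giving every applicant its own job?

Yes

A valid assignment of size 6: Wren–R3, Uma–R4, Ravi–R5, Alex–R1, Morgan–R2, Hana–R6.
All 6 applicants are covered.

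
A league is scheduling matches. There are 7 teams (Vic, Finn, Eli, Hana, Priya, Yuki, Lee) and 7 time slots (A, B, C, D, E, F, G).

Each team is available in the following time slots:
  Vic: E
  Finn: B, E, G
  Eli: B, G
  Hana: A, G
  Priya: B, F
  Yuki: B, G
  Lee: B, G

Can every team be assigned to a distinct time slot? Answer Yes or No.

No

The set {Vic, Finn, Eli, Yuki, Lee} has only 3 neighbours ({B, E, G}), so by Hall's theorem at most 5 of the 7 teams can be matched.
Hence no matching covers every team.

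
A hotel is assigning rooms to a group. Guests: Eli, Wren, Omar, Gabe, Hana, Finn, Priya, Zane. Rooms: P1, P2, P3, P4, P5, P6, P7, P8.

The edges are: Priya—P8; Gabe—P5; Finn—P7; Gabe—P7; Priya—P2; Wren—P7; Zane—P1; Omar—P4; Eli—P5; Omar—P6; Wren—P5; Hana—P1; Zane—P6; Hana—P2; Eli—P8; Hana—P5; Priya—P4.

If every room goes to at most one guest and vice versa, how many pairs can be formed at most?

7

One maximum matching: Eli-P8, Wren-P5, Omar-P6, Gabe-P7, Hana-P2, Priya-P4, Zane-P1.
The set {Wren, Gabe, Finn} has only 2 neighbours ({P5, P7}), so by Hall's theorem at most 7 of the 8 guests can be matched.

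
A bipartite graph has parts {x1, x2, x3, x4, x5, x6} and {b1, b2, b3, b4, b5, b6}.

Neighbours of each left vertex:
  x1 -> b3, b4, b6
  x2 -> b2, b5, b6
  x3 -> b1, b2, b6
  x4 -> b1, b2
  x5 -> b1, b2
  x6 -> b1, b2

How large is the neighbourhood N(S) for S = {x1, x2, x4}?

The union of neighbours of {x1, x2, x4} is {b1, b2, b3, b4, b5, b6}, which has 6 elements.
Since |N(S)| = 6 ≥ |S| = 3, Hall's condition holds for this subset.

6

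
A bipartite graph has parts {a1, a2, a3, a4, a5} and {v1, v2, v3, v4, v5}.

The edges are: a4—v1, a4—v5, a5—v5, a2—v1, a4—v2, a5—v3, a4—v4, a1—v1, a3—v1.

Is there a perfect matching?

The set {a1, a2, a3} has only 1 neighbour ({v1}), so by Hall's theorem at most 3 of the 5 left vertices can be matched.
Hence no matching covers every left vertex.

No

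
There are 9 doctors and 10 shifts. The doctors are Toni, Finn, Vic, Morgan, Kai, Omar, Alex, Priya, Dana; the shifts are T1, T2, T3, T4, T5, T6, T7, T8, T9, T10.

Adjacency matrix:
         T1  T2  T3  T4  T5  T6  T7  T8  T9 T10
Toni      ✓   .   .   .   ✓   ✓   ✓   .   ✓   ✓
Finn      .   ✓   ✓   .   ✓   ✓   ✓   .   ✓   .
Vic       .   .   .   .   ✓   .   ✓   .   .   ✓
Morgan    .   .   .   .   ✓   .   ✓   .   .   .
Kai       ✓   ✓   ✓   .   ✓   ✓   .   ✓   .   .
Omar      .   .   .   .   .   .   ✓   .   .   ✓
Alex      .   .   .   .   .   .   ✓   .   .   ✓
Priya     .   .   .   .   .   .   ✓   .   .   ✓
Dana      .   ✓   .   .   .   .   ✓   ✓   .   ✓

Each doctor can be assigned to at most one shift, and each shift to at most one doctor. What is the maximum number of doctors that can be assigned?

7

A valid assignment of size 7: Toni–T1, Finn–T6, Vic–T7, Morgan–T5, Kai–T3, Omar–T10, Dana–T8.
The set {Vic, Morgan, Omar, Alex, Priya} has only 3 neighbours ({T10, T5, T7}), so by Hall's theorem at most 7 of the 9 doctors can be matched.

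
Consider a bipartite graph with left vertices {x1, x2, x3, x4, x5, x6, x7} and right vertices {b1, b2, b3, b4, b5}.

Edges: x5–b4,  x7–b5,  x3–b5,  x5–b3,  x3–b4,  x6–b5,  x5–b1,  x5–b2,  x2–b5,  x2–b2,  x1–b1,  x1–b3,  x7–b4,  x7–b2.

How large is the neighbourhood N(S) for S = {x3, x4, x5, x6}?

5

The union of neighbours of {x3, x4, x5, x6} is {b1, b2, b3, b4, b5}, which has 5 elements.
Since |N(S)| = 5 ≥ |S| = 4, Hall's condition holds for this subset.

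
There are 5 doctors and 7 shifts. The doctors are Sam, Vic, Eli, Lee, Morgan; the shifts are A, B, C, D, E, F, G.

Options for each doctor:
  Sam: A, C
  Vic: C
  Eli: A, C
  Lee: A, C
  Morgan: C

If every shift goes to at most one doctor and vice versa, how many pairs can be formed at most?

For example, pair Sam–A, Vic–C.
The set {Sam, Vic, Eli, Lee, Morgan} has only 2 neighbours ({A, C}), so by Hall's theorem at most 2 of the 5 doctors can be matched.

2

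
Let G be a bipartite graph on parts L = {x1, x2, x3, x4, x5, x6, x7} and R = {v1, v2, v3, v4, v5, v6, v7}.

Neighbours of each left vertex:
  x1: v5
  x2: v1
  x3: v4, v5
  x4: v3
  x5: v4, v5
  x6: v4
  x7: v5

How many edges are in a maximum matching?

One maximum matching: x1→v5, x2→v1, x3→v4, x4→v3.
The set {x1, x3, x5, x6, x7} has only 2 neighbours ({v4, v5}), so by Hall's theorem at most 4 of the 7 left vertices can be matched.

4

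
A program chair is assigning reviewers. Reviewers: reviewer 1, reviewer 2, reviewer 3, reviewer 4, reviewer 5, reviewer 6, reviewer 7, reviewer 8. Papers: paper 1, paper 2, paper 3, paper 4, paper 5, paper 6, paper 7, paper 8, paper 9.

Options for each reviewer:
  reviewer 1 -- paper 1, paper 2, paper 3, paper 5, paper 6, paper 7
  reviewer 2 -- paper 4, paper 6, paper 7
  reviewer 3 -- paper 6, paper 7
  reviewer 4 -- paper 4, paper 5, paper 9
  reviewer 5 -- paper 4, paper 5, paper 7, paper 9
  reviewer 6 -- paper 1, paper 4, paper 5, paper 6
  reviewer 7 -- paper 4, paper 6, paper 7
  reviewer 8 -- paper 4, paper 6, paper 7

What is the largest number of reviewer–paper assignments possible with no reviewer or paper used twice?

7

A valid assignment of size 7: reviewer 1→paper 2, reviewer 2→paper 4, reviewer 3→paper 6, reviewer 4→paper 9, reviewer 5→paper 5, reviewer 6→paper 1, reviewer 7→paper 7.
The set {reviewer 2, reviewer 3, reviewer 7, reviewer 8} has only 3 neighbours ({paper 4, paper 6, paper 7}), so by Hall's theorem at most 7 of the 8 reviewers can be matched.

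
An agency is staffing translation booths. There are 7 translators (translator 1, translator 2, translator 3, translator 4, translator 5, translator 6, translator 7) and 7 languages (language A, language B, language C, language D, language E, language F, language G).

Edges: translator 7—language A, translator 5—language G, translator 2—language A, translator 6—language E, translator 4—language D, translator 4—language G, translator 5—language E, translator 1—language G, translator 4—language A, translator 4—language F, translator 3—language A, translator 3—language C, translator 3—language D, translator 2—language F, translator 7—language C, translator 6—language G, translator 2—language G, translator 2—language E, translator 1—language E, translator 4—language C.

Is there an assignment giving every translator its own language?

No

The set {translator 1, translator 5, translator 6} has only 2 neighbours ({language E, language G}), so by Hall's theorem at most 6 of the 7 translators can be matched.
Hence no matching covers every translator.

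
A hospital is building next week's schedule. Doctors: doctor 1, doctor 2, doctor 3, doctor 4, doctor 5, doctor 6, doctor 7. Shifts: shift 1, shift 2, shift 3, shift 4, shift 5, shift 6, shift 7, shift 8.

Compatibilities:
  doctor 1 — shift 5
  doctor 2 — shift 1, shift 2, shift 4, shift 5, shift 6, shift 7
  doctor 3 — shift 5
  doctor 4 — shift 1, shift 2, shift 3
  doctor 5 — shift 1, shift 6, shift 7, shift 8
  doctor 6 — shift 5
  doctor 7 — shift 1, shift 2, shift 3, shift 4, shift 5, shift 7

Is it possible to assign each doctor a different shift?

The set {doctor 1, doctor 3, doctor 6} has only 1 neighbour ({shift 5}), so by Hall's theorem at most 5 of the 7 doctors can be matched.
Hence no matching covers every doctor.

No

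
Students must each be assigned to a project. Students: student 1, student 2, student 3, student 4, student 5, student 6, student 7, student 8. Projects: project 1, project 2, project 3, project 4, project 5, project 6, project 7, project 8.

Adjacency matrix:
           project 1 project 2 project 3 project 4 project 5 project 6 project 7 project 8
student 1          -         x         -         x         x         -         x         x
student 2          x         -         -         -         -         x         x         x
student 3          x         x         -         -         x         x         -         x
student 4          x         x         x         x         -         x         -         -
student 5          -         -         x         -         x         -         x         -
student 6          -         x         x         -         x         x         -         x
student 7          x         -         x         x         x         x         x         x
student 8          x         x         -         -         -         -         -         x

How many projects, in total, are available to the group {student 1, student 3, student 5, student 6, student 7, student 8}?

8

The union of neighbours of {student 1, student 3, student 5, student 6, student 7, student 8} is {project 1, project 2, project 3, project 4, project 5, project 6, project 7, project 8}, which has 8 elements.
Since |N(S)| = 8 ≥ |S| = 6, Hall's condition holds for this subset.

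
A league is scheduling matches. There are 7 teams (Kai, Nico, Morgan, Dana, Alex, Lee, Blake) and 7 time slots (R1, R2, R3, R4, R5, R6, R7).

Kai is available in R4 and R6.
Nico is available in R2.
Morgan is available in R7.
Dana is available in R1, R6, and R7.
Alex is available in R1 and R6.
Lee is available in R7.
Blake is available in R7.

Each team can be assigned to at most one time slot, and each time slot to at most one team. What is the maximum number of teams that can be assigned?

A valid assignment of size 5: Kai-R4, Nico-R2, Morgan-R7, Dana-R1, Alex-R6.
The set {Morgan, Lee, Blake} has only 1 neighbour ({R7}), so by Hall's theorem at most 5 of the 7 teams can be matched.

5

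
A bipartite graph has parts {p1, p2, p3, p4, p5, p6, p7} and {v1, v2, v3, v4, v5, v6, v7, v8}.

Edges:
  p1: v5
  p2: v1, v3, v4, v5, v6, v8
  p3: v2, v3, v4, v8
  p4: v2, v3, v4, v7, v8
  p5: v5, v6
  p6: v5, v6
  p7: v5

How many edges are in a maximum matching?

5

A valid assignment of size 5: p1→v5, p2→v8, p3→v2, p4→v3, p5→v6.
The set {p1, p5, p6, p7} has only 2 neighbours ({v5, v6}), so by Hall's theorem at most 5 of the 7 left vertices can be matched.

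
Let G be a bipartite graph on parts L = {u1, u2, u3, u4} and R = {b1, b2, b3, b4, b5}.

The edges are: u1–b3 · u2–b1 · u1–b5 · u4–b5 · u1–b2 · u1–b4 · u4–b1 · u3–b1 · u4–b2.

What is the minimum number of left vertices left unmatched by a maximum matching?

One maximum matching: u1–b3, u2–b1, u4–b5.
The set {u2, u3} has only 1 neighbour ({b1}), so by Hall's theorem at most 3 of the 4 left vertices can be matched.
That matches 3 of the 4, leaving 1 unmatched; no matching can do better.

1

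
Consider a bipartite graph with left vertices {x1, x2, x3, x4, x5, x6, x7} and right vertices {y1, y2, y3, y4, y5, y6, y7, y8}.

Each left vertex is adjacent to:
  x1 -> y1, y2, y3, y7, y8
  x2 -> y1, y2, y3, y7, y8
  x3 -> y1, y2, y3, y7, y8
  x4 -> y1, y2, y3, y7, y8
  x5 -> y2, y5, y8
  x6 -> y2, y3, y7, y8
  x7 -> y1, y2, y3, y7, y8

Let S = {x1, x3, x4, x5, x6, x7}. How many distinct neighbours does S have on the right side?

The union of neighbours of {x1, x3, x4, x5, x6, x7} is {y1, y2, y3, y5, y7, y8}, which has 6 elements.
Since |N(S)| = 6 ≥ |S| = 6, Hall's condition holds for this subset.

6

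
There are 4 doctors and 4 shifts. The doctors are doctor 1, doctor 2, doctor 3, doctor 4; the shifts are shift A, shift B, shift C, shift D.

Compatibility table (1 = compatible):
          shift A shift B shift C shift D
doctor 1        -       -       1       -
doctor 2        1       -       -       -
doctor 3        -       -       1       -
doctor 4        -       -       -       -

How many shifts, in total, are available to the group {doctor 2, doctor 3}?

2

The union of neighbours of {doctor 2, doctor 3} is {shift A, shift C}, which has 2 elements.
Since |N(S)| = 2 ≥ |S| = 2, Hall's condition holds for this subset.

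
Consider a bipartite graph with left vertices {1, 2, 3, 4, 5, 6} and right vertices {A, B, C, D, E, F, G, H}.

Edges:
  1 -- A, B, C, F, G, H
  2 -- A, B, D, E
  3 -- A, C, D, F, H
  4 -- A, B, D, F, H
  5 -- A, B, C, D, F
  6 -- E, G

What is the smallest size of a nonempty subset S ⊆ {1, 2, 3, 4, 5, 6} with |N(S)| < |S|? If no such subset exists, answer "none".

none

A matching saturating every left vertex exists, for instance 1→G, 2→B, 3→F, 4→H, 5→A, 6→E.
By Hall's marriage theorem, this means |N(S)| ≥ |S| for every subset S, so no violating subset exists.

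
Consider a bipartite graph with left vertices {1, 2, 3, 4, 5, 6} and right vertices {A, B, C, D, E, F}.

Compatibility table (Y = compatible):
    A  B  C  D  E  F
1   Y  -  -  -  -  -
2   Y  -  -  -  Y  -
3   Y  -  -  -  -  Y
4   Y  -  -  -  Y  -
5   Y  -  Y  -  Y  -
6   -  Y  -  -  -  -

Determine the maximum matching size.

5

For example, pair 1→A, 2→E, 3→F, 5→C, 6→B.
The set {1, 2, 4} has only 2 neighbours ({A, E}), so by Hall's theorem at most 5 of the 6 left vertices can be matched.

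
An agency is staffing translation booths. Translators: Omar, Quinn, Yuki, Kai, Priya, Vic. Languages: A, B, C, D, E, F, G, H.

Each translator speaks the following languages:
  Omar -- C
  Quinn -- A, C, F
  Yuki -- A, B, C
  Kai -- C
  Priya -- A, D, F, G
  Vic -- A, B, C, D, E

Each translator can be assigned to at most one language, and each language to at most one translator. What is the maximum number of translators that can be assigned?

For example, pair Omar–C, Quinn–F, Yuki–B, Priya–D, Vic–A.
The set {Omar, Kai} has only 1 neighbour ({C}), so by Hall's theorem at most 5 of the 6 translators can be matched.

5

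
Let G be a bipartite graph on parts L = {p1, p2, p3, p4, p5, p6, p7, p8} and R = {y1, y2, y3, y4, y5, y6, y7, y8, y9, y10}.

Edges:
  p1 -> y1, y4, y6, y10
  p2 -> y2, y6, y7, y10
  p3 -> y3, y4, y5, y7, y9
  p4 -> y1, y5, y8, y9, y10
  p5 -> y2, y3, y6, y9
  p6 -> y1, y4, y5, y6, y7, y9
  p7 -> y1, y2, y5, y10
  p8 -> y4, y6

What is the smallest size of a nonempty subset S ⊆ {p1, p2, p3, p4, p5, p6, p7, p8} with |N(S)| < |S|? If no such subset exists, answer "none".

none

A matching saturating every left vertex exists, for instance p1→y1, p2→y10, p3→y7, p4→y9, p5→y3, p6→y6, p7→y2, p8→y4.
By Hall's marriage theorem, this means |N(S)| ≥ |S| for every subset S, so no violating subset exists.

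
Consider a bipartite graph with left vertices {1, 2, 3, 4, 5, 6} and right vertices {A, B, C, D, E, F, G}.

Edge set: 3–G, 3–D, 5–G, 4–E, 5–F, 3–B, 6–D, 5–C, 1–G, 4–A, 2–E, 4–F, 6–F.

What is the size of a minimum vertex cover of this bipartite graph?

6

The 6 edges 1–G, 2–E, 3–B, 4–A, 5–C, 6–F form a matching, so any vertex cover needs at least 6 vertices (one per matched edge).
Conversely {1, 2, 3, 4, 5, 6} meets every edge and has exactly 6 vertices, so 6 is optimal.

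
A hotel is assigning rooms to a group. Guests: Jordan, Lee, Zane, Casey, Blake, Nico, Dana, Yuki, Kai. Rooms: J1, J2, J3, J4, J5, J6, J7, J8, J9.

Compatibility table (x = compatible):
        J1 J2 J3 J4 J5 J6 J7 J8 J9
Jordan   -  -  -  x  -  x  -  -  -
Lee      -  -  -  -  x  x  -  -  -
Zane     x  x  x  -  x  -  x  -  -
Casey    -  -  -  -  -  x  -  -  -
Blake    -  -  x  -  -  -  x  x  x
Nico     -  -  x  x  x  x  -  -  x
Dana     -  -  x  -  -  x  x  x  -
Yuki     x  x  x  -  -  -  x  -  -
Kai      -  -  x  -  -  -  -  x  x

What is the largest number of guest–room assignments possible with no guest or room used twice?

A valid assignment of size 9: Jordan-J4, Lee-J5, Zane-J2, Casey-J6, Blake-J8, Nico-J3, Dana-J7, Yuki-J1, Kai-J9.
All 9 guests are matched, so no larger matching exists.

9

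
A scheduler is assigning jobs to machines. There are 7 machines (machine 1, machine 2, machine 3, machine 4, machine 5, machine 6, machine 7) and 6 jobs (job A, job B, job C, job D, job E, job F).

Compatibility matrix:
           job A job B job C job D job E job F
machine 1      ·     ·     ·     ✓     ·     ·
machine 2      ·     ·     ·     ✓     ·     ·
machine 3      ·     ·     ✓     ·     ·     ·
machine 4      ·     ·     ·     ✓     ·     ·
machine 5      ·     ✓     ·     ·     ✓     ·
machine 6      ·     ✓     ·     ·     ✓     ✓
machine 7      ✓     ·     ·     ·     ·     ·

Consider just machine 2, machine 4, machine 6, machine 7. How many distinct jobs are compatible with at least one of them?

The union of neighbours of {machine 2, machine 4, machine 6, machine 7} is {job A, job B, job D, job E, job F}, which has 5 elements.
Since |N(S)| = 5 ≥ |S| = 4, Hall's condition holds for this subset.

5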